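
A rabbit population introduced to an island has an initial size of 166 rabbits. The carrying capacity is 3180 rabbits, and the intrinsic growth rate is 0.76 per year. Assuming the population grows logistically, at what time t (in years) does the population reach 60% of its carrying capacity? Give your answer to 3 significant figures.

A = (K − N₀)/N₀ = (3180 − 166)/166 = 18.157.
Solve 3180/(1 + 18.157·e^(−0.76t)) = 1908: 1 + 18.157·e^(−0.76t) = 1.6667, so e^(−0.76t) = 0.0367175.
−0.76·t = ln(0.0367175) = -3.3045, so t = 3.3045/0.76 = 4.348.

4.35 years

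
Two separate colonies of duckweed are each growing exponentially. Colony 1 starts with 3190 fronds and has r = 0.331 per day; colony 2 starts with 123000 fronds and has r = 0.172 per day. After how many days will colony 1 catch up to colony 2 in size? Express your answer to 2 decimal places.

22.97 days

Set 3190·e^(0.331t) = 123000·e^(0.172t).
e^((0.331 − 0.172)t) = 123000/3190 → e^(0.159·t) = 38.558.
0.159·t = ln(38.558) = 3.6522, so t = 3.6522/0.159 = 22.97.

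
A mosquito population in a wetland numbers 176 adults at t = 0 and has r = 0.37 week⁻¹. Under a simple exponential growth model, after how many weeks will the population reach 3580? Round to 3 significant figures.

Set N₀·e^(rt) = 3580: e^(0.37·t) = 3580/176 = 20.341.
0.37·t = ln(20.341) = 3.0126, so t = 3.0126/0.37 = 8.1423.

8.14 weeks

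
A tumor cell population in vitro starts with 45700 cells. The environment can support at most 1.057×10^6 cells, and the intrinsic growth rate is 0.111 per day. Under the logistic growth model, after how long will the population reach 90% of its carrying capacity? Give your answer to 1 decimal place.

47.7 days

A = (K − N₀)/N₀ = (1.057×10^6 − 45700)/45700 = 22.129.
Solve 1.057×10^6/(1 + 22.129·e^(−0.111t)) = 951300: 1 + 22.129·e^(−0.111t) = 1.1111, so e^(−0.111t) = 0.00502104.
−0.111·t = ln(0.00502104) = -5.2941, so t = 5.2941/0.111 = 47.695.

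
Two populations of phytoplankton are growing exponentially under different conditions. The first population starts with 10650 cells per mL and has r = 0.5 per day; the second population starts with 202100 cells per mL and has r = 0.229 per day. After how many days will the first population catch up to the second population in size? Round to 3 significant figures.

10.9 days

Set 10650·e^(0.5t) = 202100·e^(0.229t).
e^((0.5 − 0.229)t) = 202100/10650 → e^(0.271·t) = 18.977.
0.271·t = ln(18.977) = 2.9432, so t = 2.9432/0.271 = 10.861.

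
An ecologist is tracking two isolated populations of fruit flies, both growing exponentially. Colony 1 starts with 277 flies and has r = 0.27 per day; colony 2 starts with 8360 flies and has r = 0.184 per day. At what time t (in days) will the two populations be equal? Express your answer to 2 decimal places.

39.62 days

Set 277·e^(0.27t) = 8360·e^(0.184t).
e^((0.27 − 0.184)t) = 8360/277 → e^(0.086·t) = 30.181.
0.086·t = ln(30.181) = 3.4072, so t = 3.4072/0.086 = 39.619.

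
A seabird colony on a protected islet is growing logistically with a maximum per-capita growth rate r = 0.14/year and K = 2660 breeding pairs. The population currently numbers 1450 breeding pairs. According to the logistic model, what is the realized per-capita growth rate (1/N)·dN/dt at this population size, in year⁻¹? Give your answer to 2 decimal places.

0.06 per year

(1/N)·dN/dt = r(1 − N/K) = 0.14 × (1 − 1450/2660).
= 0.14 × 0.45489 = 0.063684.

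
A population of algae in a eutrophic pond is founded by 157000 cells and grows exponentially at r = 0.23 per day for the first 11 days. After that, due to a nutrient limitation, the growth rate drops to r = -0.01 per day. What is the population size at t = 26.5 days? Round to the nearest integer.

1687909 cells

Phase 1: N(11) = 157000·e^(0.23×11) = 157000·e^2.53 = 1.9709×10^6.
Phase 2 runs for 26.5 − 11 = 15.5 days at r = -0.01.
N(26.5) = 1.9709×10^6·e^(-0.01×15.5) = 1.9709×10^6·e^-0.155 = 1.687909×10^6.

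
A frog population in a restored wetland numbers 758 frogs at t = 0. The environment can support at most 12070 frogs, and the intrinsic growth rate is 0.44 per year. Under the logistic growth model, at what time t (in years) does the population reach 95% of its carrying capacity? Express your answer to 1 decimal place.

A = (K − N₀)/N₀ = (12070 − 758)/758 = 14.923.
Solve 12070/(1 + 14.923·e^(−0.44t)) = 11466.5: 1 + 14.923·e^(−0.44t) = 1.0526, so e^(−0.44t) = 0.00352676.
−0.44·t = ln(0.00352676) = -5.6474, so t = 5.6474/0.44 = 12.835.

12.8 years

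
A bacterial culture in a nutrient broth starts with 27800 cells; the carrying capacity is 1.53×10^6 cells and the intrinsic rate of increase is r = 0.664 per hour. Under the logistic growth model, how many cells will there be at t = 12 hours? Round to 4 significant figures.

1502000 cells

A = (K − N₀)/N₀ = (1.53×10^6 − 27800)/27800 = 54.036.
N(t) = K/(1 + A·e^(−rt)) = 1.53×10^6/(1 + 54.036×e^(−0.664×12)).
e^(−7.968) = 0.00034637; denominator = 1 + 54.036×0.00034637 = 1.0187.
N = 1.53×10^6/1.0187 = 1.50189×10^6.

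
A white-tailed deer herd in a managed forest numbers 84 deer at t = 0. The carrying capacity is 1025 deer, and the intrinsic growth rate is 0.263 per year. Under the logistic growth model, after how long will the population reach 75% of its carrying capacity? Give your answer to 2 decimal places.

A = (K − N₀)/N₀ = (1025 − 84)/84 = 11.202.
Solve 1025/(1 + 11.202·e^(−0.263t)) = 768.75: 1 + 11.202·e^(−0.263t) = 1.3333, so e^(−0.263t) = 0.0297556.
−0.263·t = ln(0.0297556) = -3.5147, so t = 3.5147/0.263 = 13.364.

13.36 years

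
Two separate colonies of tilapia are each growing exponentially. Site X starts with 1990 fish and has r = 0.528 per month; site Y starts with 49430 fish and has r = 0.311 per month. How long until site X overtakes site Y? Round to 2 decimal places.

14.80 months

Set 1990·e^(0.528t) = 49430·e^(0.311t).
e^((0.528 − 0.311)t) = 49430/1990 → e^(0.217·t) = 24.839.
0.217·t = ln(24.839) = 3.2124, so t = 3.2124/0.217 = 14.804.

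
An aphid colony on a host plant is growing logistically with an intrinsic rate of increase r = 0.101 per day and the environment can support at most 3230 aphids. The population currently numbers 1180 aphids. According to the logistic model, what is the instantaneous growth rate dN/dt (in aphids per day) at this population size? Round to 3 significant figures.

75.6 aphids per day

dN/dt = rN(1 − N/K) = 0.101 × 1180 × (1 − 1180/3230).
1 − 1180/3230 = 0.63467; dN/dt = 0.101 × 1180 × 0.63467 = 75.641.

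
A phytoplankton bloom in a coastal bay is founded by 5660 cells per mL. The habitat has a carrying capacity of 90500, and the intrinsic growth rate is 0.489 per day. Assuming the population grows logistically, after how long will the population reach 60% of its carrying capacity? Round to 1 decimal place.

A = (K − N₀)/N₀ = (90500 − 5660)/5660 = 14.989.
Solve 90500/(1 + 14.989·e^(−0.489t)) = 54300: 1 + 14.989·e^(−0.489t) = 1.6667, so e^(−0.489t) = 0.0444759.
−0.489·t = ln(0.0444759) = -3.1128, so t = 3.1128/0.489 = 6.3657.

6.4 days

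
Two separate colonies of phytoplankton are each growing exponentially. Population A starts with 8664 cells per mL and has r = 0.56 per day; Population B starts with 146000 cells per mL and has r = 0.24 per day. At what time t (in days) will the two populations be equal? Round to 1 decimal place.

8.8 days

Set 8664·e^(0.56t) = 146000·e^(0.24t).
e^((0.56 − 0.24)t) = 146000/8664 → e^(0.32·t) = 16.851.
0.32·t = ln(16.851) = 2.8244, so t = 2.8244/0.32 = 8.8263.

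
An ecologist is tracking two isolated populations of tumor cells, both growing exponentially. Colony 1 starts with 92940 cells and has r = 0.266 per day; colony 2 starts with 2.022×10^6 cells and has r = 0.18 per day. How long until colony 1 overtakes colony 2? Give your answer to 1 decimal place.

Set 92940·e^(0.266t) = 2.022×10^6·e^(0.18t).
e^((0.266 − 0.18)t) = 2.022×10^6/92940 → e^(0.086·t) = 21.756.
0.086·t = ln(21.756) = 3.0799, so t = 3.0799/0.086 = 35.813.

35.8 days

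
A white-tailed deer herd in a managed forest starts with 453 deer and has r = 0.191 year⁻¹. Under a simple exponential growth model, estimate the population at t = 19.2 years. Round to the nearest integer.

17731 deer

N(t) = N₀·e^(rt) = 453 × e^(0.191×19.2) = 453 × e^3.667.
e^3.667 ≈ 39.142, so N ≈ 453 × 39.142 = 17731.4.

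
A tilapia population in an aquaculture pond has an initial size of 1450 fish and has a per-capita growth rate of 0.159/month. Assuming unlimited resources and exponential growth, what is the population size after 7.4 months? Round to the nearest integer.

N(t) = N₀·e^(rt) = 1450 × e^(0.159×7.4) = 1450 × e^1.177.
e^1.177 ≈ 3.2433, so N ≈ 1450 × 3.2433 = 4702.83.

4703 fish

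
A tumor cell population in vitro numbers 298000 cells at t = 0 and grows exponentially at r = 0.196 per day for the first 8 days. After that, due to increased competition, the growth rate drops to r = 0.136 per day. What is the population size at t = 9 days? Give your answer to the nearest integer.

Phase 1: N(8) = 298000·e^(0.196×8) = 298000·e^1.568 = 1.429519×10^6.
Phase 2 runs for 9 − 8 = 1 days at r = 0.136.
N(9) = 1.429519×10^6·e^(0.136×1) = 1.429519×10^6·e^0.136 = 1.637774×10^6.

1637774 cells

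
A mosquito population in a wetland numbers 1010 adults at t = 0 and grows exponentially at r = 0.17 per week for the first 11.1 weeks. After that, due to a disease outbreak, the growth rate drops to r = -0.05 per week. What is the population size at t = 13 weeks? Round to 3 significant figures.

Phase 1: N(11.1) = 1010·e^(0.17×11.1) = 1010·e^1.887 = 6665.54.
Phase 2 runs for 13 − 11.1 = 1.9 weeks at r = -0.05.
N(13) = 6665.54·e^(-0.05×1.9) = 6665.54·e^-0.095 = 6061.46.

6060 adults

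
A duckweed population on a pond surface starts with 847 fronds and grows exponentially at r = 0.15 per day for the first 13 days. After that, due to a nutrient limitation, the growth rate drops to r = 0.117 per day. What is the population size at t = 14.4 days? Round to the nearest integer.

Phase 1: N(13) = 847·e^(0.15×13) = 847·e^1.95 = 5953.3.
Phase 2 runs for 14.4 − 13 = 1.4 days at r = 0.117.
N(14.4) = 5953.3·e^(0.117×1.4) = 5953.3·e^0.1638 = 7012.86.

7013 fronds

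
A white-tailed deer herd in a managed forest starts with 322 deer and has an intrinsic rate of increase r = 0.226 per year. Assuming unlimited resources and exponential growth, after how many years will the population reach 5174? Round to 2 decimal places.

12.29 years

Set N₀·e^(rt) = 5174: e^(0.226·t) = 5174/322 = 16.068.
0.226·t = ln(16.068) = 2.7768, so t = 2.7768/0.226 = 12.287.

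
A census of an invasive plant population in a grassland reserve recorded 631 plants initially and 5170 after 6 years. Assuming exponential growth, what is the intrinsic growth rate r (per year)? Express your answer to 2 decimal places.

0.35 per year

From N(t) = N₀·e^(rt): e^(r·6) = 5170/631 = 8.1933.
r·6 = ln(8.1933) = 2.1033, so r = 2.1033/6 = 0.35055.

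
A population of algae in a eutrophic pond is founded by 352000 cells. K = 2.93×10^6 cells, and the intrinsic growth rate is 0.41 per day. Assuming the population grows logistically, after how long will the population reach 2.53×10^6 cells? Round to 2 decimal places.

A = (K − N₀)/N₀ = (2.93×10^6 − 352000)/352000 = 7.3239.
Solve 2.93×10^6/(1 + 7.3239·e^(−0.41t)) = 2.53×10^6: 1 + 7.3239·e^(−0.41t) = 1.1581, so e^(−0.41t) = 0.0215873.
−0.41·t = ln(0.0215873) = -3.8356, so t = 3.8356/0.41 = 9.3552.

9.36 days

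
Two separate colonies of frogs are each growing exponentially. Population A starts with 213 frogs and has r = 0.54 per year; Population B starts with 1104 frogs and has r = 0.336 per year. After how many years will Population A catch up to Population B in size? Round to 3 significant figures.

8.07 years

Set 213·e^(0.54t) = 1104·e^(0.336t).
e^((0.54 − 0.336)t) = 1104/213 → e^(0.204·t) = 5.1831.
0.204·t = ln(5.1831) = 1.6454, so t = 1.6454/0.204 = 8.0657.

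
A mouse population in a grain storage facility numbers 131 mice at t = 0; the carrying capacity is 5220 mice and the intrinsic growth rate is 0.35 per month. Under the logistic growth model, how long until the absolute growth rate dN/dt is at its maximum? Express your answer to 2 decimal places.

Logistic growth is fastest at N = K/2 = 2610.
A = (K − N₀)/N₀ = 38.847. Set K/(1 + A·e^(−rt)) = K/2 → A·e^(−rt) = 1.
e^(−0.35t) = 1/38.847 = 0.0257418, so t = ln(38.847)/0.35 = 3.6596/0.35 = 10.456.

10.46 months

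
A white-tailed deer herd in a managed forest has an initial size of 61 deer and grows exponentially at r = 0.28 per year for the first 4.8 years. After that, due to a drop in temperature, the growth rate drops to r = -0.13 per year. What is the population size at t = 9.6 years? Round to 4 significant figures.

Phase 1: N(4.8) = 61·e^(0.28×4.8) = 61·e^1.344 = 233.895.
Phase 2 runs for 9.6 − 4.8 = 4.8 years at r = -0.13.
N(9.6) = 233.895·e^(-0.13×4.8) = 233.895·e^-0.624 = 125.32.

125.3 deer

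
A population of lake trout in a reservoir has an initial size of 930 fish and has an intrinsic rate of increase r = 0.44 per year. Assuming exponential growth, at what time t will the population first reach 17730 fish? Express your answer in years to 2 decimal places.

6.70 years

Set N₀·e^(rt) = 17730: e^(0.44·t) = 17730/930 = 19.065.
0.44·t = ln(19.065) = 2.9478, so t = 2.9478/0.44 = 6.6996.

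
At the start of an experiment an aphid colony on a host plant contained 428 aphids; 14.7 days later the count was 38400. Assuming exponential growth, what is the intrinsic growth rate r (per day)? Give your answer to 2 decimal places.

0.31 per day

From N(t) = N₀·e^(rt): e^(r·14.7) = 38400/428 = 89.72.
r·14.7 = ln(89.72) = 4.4967, so r = 4.4967/14.7 = 0.3059.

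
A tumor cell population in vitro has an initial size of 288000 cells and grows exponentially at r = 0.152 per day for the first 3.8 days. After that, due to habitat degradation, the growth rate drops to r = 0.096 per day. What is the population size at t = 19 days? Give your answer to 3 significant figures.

2210000 cells

Phase 1: N(3.8) = 288000·e^(0.152×3.8) = 288000·e^0.5776 = 513146.
Phase 2 runs for 19 − 3.8 = 15.2 days at r = 0.096.
N(19) = 513146·e^(0.096×15.2) = 513146·e^1.459 = 2.207819×10^6.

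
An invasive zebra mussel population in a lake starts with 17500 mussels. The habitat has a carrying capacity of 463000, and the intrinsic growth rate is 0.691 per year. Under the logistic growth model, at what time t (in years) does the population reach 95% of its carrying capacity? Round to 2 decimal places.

8.95 years

A = (K − N₀)/N₀ = (463000 − 17500)/17500 = 25.457.
Solve 463000/(1 + 25.457·e^(−0.691t)) = 439850: 1 + 25.457·e^(−0.691t) = 1.0526, so e^(−0.691t) = 0.00206746.
−0.691·t = ln(0.00206746) = -6.1814, so t = 6.1814/0.691 = 8.9456.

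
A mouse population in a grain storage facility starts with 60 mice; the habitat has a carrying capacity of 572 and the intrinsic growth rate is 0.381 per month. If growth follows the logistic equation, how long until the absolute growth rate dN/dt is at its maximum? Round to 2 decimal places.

Logistic growth is fastest at N = K/2 = 286.
A = (K − N₀)/N₀ = 8.5333. Set K/(1 + A·e^(−rt)) = K/2 → A·e^(−rt) = 1.
e^(−0.381t) = 1/8.5333 = 0.117188, so t = ln(8.5333)/0.381 = 2.144/0.381 = 5.6272.

5.63 months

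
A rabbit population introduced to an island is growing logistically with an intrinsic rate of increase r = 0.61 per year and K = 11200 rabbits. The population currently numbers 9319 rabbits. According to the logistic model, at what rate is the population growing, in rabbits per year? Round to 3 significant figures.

955 rabbits per year

dN/dt = rN(1 − N/K) = 0.61 × 9319 × (1 − 9319/11200).
1 − 9319/11200 = 0.16795; dN/dt = 0.61 × 9319 × 0.16795 = 954.71.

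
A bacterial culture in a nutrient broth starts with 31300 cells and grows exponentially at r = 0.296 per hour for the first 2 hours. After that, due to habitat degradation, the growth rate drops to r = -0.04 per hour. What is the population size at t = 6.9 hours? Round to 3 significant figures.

46500 cells

Phase 1: N(2) = 31300·e^(0.296×2) = 31300·e^0.592 = 56577.9.
Phase 2 runs for 6.9 − 2 = 4.9 hours at r = -0.04.
N(6.9) = 56577.9·e^(-0.04×4.9) = 56577.9·e^-0.196 = 46507.7.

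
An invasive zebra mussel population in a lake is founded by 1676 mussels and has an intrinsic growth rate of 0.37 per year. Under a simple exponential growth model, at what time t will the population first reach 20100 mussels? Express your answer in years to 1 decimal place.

Set N₀·e^(rt) = 20100: e^(0.37·t) = 20100/1676 = 11.993.
0.37·t = ln(11.993) = 2.4843, so t = 2.4843/0.37 = 6.7144.

6.7 years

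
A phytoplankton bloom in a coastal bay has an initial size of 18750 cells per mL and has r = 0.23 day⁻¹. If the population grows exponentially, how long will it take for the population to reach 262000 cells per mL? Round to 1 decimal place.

11.5 days

Set N₀·e^(rt) = 262000: e^(0.23·t) = 262000/18750 = 13.973.
0.23·t = ln(13.973) = 2.6372, so t = 2.6372/0.23 = 11.466.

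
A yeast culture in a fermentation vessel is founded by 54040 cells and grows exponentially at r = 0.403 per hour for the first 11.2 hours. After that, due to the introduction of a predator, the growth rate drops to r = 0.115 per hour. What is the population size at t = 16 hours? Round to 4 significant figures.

Phase 1: N(11.2) = 54040·e^(0.403×11.2) = 54040·e^4.514 = 4.931135×10^6.
Phase 2 runs for 16 − 11.2 = 4.8 hours at r = 0.115.
N(16) = 4.931135×10^6·e^(0.115×4.8) = 4.931135×10^6·e^0.552 = 8.564016×10^6.

8564000 cells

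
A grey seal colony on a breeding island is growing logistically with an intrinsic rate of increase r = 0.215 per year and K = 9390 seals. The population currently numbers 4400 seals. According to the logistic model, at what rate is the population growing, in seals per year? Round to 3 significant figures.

dN/dt = rN(1 − N/K) = 0.215 × 4400 × (1 − 4400/9390).
1 − 4400/9390 = 0.53142; dN/dt = 0.215 × 4400 × 0.53142 = 502.72.

503 seals per year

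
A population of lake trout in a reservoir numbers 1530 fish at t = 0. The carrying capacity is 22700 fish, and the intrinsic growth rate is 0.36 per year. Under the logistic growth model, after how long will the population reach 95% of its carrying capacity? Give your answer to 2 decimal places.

A = (K − N₀)/N₀ = (22700 − 1530)/1530 = 13.837.
Solve 22700/(1 + 13.837·e^(−0.36t)) = 21565: 1 + 13.837·e^(−0.36t) = 1.0526, so e^(−0.36t) = 0.00380379.
−0.36·t = ln(0.00380379) = -5.5718, so t = 5.5718/0.36 = 15.477.

15.48 years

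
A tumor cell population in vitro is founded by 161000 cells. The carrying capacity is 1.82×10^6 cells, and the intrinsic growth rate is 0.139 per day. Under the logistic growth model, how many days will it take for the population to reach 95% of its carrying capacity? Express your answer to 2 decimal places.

37.96 days

A = (K − N₀)/N₀ = (1.82×10^6 − 161000)/161000 = 10.304.
Solve 1.82×10^6/(1 + 10.304·e^(−0.139t)) = 1.729×10^6: 1 + 10.304·e^(−0.139t) = 1.0526, so e^(−0.139t) = 0.00510771.
−0.139·t = ln(0.00510771) = -5.277, so t = 5.277/0.139 = 37.964.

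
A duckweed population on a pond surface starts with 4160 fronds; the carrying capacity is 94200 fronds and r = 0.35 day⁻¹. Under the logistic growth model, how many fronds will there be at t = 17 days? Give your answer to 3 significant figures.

89200 fronds

A = (K − N₀)/N₀ = (94200 − 4160)/4160 = 21.644.
N(t) = K/(1 + A·e^(−rt)) = 94200/(1 + 21.644×e^(−0.35×17)).
e^(−5.95) = 0.0026058; denominator = 1 + 21.644×0.0026058 = 1.0564.
N = 94200/1.0564 = 89170.6.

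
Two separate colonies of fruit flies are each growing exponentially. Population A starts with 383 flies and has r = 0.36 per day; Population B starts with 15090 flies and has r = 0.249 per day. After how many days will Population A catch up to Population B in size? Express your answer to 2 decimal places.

Set 383·e^(0.36t) = 15090·e^(0.249t).
e^((0.36 − 0.249)t) = 15090/383 → e^(0.111·t) = 39.399.
0.111·t = ln(39.399) = 3.6738, so t = 3.6738/0.111 = 33.097.

33.10 days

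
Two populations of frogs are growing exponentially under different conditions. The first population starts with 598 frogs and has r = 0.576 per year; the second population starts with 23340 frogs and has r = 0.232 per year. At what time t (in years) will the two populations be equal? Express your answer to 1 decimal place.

Set 598·e^(0.576t) = 23340·e^(0.232t).
e^((0.576 − 0.232)t) = 23340/598 → e^(0.344·t) = 39.03.
0.344·t = ln(39.03) = 3.6643, so t = 3.6643/0.344 = 10.652.

10.7 years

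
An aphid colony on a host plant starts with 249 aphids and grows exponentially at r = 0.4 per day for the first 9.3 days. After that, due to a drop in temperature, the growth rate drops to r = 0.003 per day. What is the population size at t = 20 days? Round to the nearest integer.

10610 aphids

Phase 1: N(9.3) = 249·e^(0.4×9.3) = 249·e^3.72 = 10274.8.
Phase 2 runs for 20 − 9.3 = 10.7 days at r = 0.003.
N(20) = 10274.8·e^(0.003×10.7) = 10274.8·e^0.0321 = 10610.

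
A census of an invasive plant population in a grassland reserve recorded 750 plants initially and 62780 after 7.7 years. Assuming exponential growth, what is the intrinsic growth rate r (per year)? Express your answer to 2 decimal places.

0.57 per year

From N(t) = N₀·e^(rt): e^(r·7.7) = 62780/750 = 83.707.
r·7.7 = ln(83.707) = 4.4273, so r = 4.4273/7.7 = 0.57498.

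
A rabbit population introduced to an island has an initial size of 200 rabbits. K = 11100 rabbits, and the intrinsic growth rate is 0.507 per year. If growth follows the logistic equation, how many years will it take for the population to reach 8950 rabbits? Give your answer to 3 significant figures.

A = (K − N₀)/N₀ = (11100 − 200)/200 = 54.5.
Solve 11100/(1 + 54.5·e^(−0.507t)) = 8950: 1 + 54.5·e^(−0.507t) = 1.2402, so e^(−0.507t) = 0.00440777.
−0.507·t = ln(0.00440777) = -5.4244, so t = 5.4244/0.507 = 10.699.

10.7 years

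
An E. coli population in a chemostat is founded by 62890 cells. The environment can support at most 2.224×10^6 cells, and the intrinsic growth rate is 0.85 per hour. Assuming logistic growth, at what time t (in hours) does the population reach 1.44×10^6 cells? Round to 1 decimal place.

4.9 hours

A = (K − N₀)/N₀ = (2.224×10^6 − 62890)/62890 = 34.363.
Solve 2.224×10^6/(1 + 34.363·e^(−0.85t)) = 1.44×10^6: 1 + 34.363·e^(−0.85t) = 1.5444, so e^(−0.85t) = 0.0158438.
−0.85·t = ln(0.0158438) = -4.145, so t = 4.145/0.85 = 4.8764.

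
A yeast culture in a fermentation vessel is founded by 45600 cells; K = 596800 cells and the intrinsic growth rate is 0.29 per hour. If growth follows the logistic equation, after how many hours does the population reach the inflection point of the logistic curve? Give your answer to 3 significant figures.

Logistic growth is fastest at N = K/2 = 298400.
A = (K − N₀)/N₀ = 12.088. Set K/(1 + A·e^(−rt)) = K/2 → A·e^(−rt) = 1.
e^(−0.29t) = 1/12.088 = 0.0827286, so t = ln(12.088)/0.29 = 2.4922/0.29 = 8.5938.

8.59 hours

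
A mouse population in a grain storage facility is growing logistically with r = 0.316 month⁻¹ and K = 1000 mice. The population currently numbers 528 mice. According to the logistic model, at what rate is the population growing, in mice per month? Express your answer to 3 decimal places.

dN/dt = rN(1 − N/K) = 0.316 × 528 × (1 − 528/1000).
1 − 528/1000 = 0.472; dN/dt = 0.316 × 528 × 0.472 = 78.752.

78.752 mice per month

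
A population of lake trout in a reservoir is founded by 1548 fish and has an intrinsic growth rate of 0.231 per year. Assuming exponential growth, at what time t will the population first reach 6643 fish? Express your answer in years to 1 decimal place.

6.3 years

Set N₀·e^(rt) = 6643: e^(0.231·t) = 6643/1548 = 4.2913.
0.231·t = ln(4.2913) = 1.4566, so t = 1.4566/0.231 = 6.3056.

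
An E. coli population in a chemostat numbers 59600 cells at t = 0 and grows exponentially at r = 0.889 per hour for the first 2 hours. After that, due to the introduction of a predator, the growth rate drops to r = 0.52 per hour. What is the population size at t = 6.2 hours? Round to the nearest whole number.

Phase 1: N(2) = 59600·e^(0.889×2) = 59600·e^1.778 = 352713.
Phase 2 runs for 6.2 − 2 = 4.2 hours at r = 0.52.
N(6.2) = 352713·e^(0.52×4.2) = 352713·e^2.184 = 3.132716×10^6.

3132716 cells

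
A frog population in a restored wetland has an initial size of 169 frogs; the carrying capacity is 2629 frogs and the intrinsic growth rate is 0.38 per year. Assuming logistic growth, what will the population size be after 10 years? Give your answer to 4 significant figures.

A = (K − N₀)/N₀ = (2629 − 169)/169 = 14.556.
N(t) = K/(1 + A·e^(−rt)) = 2629/(1 + 14.556×e^(−0.38×10)).
e^(−3.8) = 0.022371; denominator = 1 + 14.556×0.022371 = 1.3256.
N = 2629/1.3256 = 1983.2.

1983 frogs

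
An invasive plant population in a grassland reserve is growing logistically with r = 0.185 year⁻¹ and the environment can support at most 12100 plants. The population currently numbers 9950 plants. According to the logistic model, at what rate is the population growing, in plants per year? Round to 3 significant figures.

dN/dt = rN(1 − N/K) = 0.185 × 9950 × (1 − 9950/12100).
1 − 9950/12100 = 0.17769; dN/dt = 0.185 × 9950 × 0.17769 = 327.08.

327 plants per year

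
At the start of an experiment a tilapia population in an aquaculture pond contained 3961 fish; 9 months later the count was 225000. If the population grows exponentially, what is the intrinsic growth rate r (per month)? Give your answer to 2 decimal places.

From N(t) = N₀·e^(rt): e^(r·9) = 225000/3961 = 56.804.
r·9 = ln(56.804) = 4.0396, so r = 4.0396/9 = 0.44884.

0.45 per month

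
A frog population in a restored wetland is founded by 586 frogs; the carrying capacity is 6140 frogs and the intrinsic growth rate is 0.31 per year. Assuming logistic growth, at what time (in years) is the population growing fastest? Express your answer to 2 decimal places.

7.25 years

Logistic growth is fastest at N = K/2 = 3070.
A = (K − N₀)/N₀ = 9.4778. Set K/(1 + A·e^(−rt)) = K/2 → A·e^(−rt) = 1.
e^(−0.31t) = 1/9.4778 = 0.10551, so t = ln(9.4778)/0.31 = 2.249/0.31 = 7.2547.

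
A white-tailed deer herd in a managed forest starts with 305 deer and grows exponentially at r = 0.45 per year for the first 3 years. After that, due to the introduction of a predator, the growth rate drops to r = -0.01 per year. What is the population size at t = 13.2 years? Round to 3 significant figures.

1060 deer

Phase 1: N(3) = 305·e^(0.45×3) = 305·e^1.35 = 1176.51.
Phase 2 runs for 13.2 − 3 = 10.2 years at r = -0.01.
N(13.2) = 1176.51·e^(-0.01×10.2) = 1176.51·e^-0.102 = 1062.43.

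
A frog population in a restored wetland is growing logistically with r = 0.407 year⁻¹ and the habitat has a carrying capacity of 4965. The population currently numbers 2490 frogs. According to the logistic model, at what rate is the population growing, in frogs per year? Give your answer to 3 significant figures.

dN/dt = rN(1 − N/K) = 0.407 × 2490 × (1 − 2490/4965).
1 − 2490/4965 = 0.49849; dN/dt = 0.407 × 2490 × 0.49849 = 505.18.

505 frogs per year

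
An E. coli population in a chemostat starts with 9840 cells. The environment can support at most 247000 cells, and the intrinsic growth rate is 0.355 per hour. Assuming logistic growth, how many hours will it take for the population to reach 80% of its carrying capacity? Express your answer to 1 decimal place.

A = (K − N₀)/N₀ = (247000 − 9840)/9840 = 24.102.
Solve 247000/(1 + 24.102·e^(−0.355t)) = 197600: 1 + 24.102·e^(−0.355t) = 1.25, so e^(−0.355t) = 0.0103727.
−0.355·t = ln(0.0103727) = -4.5686, so t = 4.5686/0.355 = 12.869.

12.9 hours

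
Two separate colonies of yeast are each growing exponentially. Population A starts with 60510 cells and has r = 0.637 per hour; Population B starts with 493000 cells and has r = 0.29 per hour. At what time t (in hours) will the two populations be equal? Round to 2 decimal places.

Set 60510·e^(0.637t) = 493000·e^(0.29t).
e^((0.637 − 0.29)t) = 493000/60510 → e^(0.347·t) = 8.1474.
0.347·t = ln(8.1474) = 2.0977, so t = 2.0977/0.347 = 6.0452.

6.05 hours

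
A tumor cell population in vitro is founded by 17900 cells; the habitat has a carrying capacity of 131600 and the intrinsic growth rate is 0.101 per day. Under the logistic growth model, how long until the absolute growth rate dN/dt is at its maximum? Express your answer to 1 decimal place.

18.3 days

Logistic growth is fastest at N = K/2 = 65800.
A = (K − N₀)/N₀ = 6.352. Set K/(1 + A·e^(−rt)) = K/2 → A·e^(−rt) = 1.
e^(−0.101t) = 1/6.352 = 0.157432, so t = ln(6.352)/0.101 = 1.8488/0.101 = 18.305.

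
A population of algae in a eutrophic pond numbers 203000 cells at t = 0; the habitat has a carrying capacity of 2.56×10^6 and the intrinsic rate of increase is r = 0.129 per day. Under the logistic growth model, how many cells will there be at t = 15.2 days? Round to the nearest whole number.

971841 cells

A = (K − N₀)/N₀ = (2.56×10^6 − 203000)/203000 = 11.611.
N(t) = K/(1 + A·e^(−rt)) = 2.56×10^6/(1 + 11.611×e^(−0.129×15.2)).
e^(−1.961) = 0.14075; denominator = 1 + 11.611×0.14075 = 2.6342.
N = 2.56×10^6/2.6342 = 971841.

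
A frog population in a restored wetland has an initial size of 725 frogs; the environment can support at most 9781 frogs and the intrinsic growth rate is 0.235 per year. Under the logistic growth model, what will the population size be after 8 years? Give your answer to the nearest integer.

3366 frogs

A = (K − N₀)/N₀ = (9781 − 725)/725 = 12.491.
N(t) = K/(1 + A·e^(−rt)) = 9781/(1 + 12.491×e^(−0.235×8)).
e^(−1.88) = 0.15259; denominator = 1 + 12.491×0.15259 = 2.906.
N = 9781/2.906 = 3365.79.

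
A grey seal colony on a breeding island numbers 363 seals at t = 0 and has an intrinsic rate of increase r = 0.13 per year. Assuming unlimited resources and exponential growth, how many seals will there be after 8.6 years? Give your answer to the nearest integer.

N(t) = N₀·e^(rt) = 363 × e^(0.13×8.6) = 363 × e^1.118.
e^1.118 ≈ 3.0587, so N ≈ 363 × 3.0587 = 1110.32.

1110 seals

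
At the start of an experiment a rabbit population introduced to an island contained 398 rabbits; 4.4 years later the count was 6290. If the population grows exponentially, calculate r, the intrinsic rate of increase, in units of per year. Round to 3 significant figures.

0.627 per year

From N(t) = N₀·e^(rt): e^(r·4.4) = 6290/398 = 15.804.
r·4.4 = ln(15.804) = 2.7603, so r = 2.7603/4.4 = 0.62733.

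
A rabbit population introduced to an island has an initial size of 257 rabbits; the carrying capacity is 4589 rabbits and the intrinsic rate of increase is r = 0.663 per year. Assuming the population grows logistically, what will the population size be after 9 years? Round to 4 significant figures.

4399 rabbits

A = (K − N₀)/N₀ = (4589 − 257)/257 = 16.856.
N(t) = K/(1 + A·e^(−rt)) = 4589/(1 + 16.856×e^(−0.663×9)).
e^(−5.967) = 0.0025619; denominator = 1 + 16.856×0.0025619 = 1.0432.
N = 4589/1.0432 = 4399.03.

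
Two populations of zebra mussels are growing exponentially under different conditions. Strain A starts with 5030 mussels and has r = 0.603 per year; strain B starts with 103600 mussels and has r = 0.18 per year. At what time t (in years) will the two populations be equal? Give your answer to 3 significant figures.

Set 5030·e^(0.603t) = 103600·e^(0.18t).
e^((0.603 − 0.18)t) = 103600/5030 → e^(0.423·t) = 20.596.
0.423·t = ln(20.596) = 3.0251, so t = 3.0251/0.423 = 7.1516.

7.15 years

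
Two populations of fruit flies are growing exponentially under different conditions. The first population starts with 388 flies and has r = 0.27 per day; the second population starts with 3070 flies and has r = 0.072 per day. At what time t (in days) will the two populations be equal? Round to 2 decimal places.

10.45 days

Set 388·e^(0.27t) = 3070·e^(0.072t).
e^((0.27 − 0.072)t) = 3070/388 → e^(0.198·t) = 7.9124.
0.198·t = ln(7.9124) = 2.0684, so t = 2.0684/0.198 = 10.447.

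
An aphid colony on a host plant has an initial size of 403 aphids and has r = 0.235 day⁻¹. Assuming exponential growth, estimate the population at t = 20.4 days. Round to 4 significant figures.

N(t) = N₀·e^(rt) = 403 × e^(0.235×20.4) = 403 × e^4.794.
e^4.794 ≈ 120.78, so N ≈ 403 × 120.78 = 48675.8.

48680 aphids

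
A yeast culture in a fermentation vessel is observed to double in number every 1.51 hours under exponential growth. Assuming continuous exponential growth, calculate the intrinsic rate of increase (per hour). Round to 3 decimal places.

r = ln(2)/t_d = 0.6931/1.51 = 0.45904.

0.459 per hour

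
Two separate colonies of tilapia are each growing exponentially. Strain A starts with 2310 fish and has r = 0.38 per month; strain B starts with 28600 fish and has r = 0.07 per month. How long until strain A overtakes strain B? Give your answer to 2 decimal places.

Set 2310·e^(0.38t) = 28600·e^(0.07t).
e^((0.38 − 0.07)t) = 28600/2310 → e^(0.31·t) = 12.381.
0.31·t = ln(12.381) = 2.5162, so t = 2.5162/0.31 = 8.1166.

8.12 months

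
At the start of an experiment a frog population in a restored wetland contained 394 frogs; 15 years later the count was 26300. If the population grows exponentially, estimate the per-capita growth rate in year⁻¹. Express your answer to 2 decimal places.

0.28 per year

From N(t) = N₀·e^(rt): e^(r·15) = 26300/394 = 66.751.
r·15 = ln(66.751) = 4.201, so r = 4.201/15 = 0.28006.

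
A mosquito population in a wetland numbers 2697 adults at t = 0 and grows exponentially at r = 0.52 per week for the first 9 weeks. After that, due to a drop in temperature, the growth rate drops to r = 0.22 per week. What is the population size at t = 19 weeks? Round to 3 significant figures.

Phase 1: N(9) = 2697·e^(0.52×9) = 2697·e^4.68 = 290656.
Phase 2 runs for 19 − 9 = 10 weeks at r = 0.22.
N(19) = 290656·e^(0.22×10) = 290656·e^2.2 = 2.623173×10^6.

2620000 adults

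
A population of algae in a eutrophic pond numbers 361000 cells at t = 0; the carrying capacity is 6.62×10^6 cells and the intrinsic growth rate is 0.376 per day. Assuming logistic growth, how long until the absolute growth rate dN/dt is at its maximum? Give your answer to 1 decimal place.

Logistic growth is fastest at N = K/2 = 3.31×10^6.
A = (K − N₀)/N₀ = 17.338. Set K/(1 + A·e^(−rt)) = K/2 → A·e^(−rt) = 1.
e^(−0.376t) = 1/17.338 = 0.0576769, so t = ln(17.338)/0.376 = 2.8529/0.376 = 7.5875.

7.6 days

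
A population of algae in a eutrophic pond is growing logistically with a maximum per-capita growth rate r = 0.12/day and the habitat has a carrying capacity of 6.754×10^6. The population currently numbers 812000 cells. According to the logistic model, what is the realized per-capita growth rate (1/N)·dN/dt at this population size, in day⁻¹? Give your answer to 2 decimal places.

0.11 per day

(1/N)·dN/dt = r(1 − N/K) = 0.12 × (1 − 812000/6.754×10^6).
= 0.12 × 0.87977 = 0.10557.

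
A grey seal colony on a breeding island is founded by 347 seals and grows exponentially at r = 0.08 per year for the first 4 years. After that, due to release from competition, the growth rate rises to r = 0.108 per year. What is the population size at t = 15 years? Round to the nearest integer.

Phase 1: N(4) = 347·e^(0.08×4) = 347·e^0.32 = 477.863.
Phase 2 runs for 15 − 4 = 11 years at r = 0.108.
N(15) = 477.863·e^(0.108×11) = 477.863·e^1.188 = 1567.64.

1568 seals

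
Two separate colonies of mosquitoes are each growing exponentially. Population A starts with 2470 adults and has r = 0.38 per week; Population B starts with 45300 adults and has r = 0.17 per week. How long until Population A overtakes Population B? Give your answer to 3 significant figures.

Set 2470·e^(0.38t) = 45300·e^(0.17t).
e^((0.38 − 0.17)t) = 45300/2470 → e^(0.21·t) = 18.34.
0.21·t = ln(18.34) = 2.9091, so t = 2.9091/0.21 = 13.853.

13.9 weeks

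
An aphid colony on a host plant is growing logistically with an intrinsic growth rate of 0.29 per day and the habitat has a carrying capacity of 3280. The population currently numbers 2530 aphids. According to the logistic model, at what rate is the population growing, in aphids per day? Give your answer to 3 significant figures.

dN/dt = rN(1 − N/K) = 0.29 × 2530 × (1 − 2530/3280).
1 − 2530/3280 = 0.22866; dN/dt = 0.29 × 2530 × 0.22866 = 167.77.

168 aphids per day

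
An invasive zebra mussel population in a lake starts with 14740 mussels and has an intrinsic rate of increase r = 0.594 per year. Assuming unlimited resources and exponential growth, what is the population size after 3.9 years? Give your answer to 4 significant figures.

149500 mussels

N(t) = N₀·e^(rt) = 14740 × e^(0.594×3.9) = 14740 × e^2.317.
e^2.317 ≈ 10.141, so N ≈ 14740 × 10.141 = 149480.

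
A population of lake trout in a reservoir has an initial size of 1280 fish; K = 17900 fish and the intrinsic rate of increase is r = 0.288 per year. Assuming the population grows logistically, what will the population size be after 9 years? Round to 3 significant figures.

A = (K − N₀)/N₀ = (17900 − 1280)/1280 = 12.984.
N(t) = K/(1 + A·e^(−rt)) = 17900/(1 + 12.984×e^(−0.288×9)).
e^(−2.592) = 0.07487; denominator = 1 + 12.984×0.07487 = 1.9721.
N = 17900/1.9721 = 9076.43.

9080 fish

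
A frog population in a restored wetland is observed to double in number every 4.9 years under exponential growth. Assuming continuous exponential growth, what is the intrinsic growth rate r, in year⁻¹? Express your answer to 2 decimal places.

r = ln(2)/t_d = 0.6931/4.9 = 0.14146.

0.14 per year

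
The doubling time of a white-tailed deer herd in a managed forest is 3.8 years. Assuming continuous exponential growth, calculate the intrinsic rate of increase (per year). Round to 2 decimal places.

0.18 per year

r = ln(2)/t_d = 0.6931/3.8 = 0.18241.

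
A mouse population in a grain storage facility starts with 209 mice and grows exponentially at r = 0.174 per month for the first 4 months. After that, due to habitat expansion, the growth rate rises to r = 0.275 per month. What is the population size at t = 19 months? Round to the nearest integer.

25935 mice

Phase 1: N(4) = 209·e^(0.174×4) = 209·e^0.696 = 419.194.
Phase 2 runs for 19 − 4 = 15 months at r = 0.275.
N(19) = 419.194·e^(0.275×15) = 419.194·e^4.125 = 25934.6.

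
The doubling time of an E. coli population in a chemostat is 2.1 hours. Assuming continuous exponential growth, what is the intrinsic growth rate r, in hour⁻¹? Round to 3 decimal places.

0.330 per hour

r = ln(2)/t_d = 0.6931/2.1 = 0.33007.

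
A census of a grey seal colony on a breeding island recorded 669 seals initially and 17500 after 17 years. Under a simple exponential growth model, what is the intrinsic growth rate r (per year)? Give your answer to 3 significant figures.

0.192 per year

From N(t) = N₀·e^(rt): e^(r·17) = 17500/669 = 26.158.
r·17 = ln(26.158) = 3.2642, so r = 3.2642/17 = 0.19201.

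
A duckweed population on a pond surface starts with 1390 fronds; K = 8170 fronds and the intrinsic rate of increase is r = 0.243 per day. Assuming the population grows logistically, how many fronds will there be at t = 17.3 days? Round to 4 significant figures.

7615 fronds

A = (K − N₀)/N₀ = (8170 − 1390)/1390 = 4.8777.
N(t) = K/(1 + A·e^(−rt)) = 8170/(1 + 4.8777×e^(−0.243×17.3)).
e^(−4.204) = 0.014937; denominator = 1 + 4.8777×0.014937 = 1.0729.
N = 8170/1.0729 = 7615.17.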